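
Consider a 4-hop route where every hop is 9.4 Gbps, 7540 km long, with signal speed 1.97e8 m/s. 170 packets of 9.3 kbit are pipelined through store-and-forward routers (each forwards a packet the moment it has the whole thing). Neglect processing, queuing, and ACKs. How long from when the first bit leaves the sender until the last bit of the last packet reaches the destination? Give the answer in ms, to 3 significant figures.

153 ms

Per-hop transmission t_tx = L/R = 9300/9400000000 = 0.000989362 ms.
Per-hop propagation t_prop = 7540000/197000000 = 38.2741 ms.
Pipeline fill: first packet needs 4·t_tx to clear all hops; remaining 169 packets each add one t_tx.
Total = (4+170-1)·t_tx + 4·t_prop = 173·0.000989362 + 4·38.2741 = 153 ms.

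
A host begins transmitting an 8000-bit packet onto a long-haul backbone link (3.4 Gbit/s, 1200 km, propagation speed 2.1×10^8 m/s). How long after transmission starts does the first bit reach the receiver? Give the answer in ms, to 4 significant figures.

First bit experiences only propagation delay: d/s = 1200000/210000000 = 5.714 ms.

5.714 ms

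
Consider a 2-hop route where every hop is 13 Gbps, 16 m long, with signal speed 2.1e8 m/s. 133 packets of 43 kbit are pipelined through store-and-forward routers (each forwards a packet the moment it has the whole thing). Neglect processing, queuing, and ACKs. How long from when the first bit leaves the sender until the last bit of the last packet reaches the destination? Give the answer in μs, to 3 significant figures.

Per-hop transmission t_tx = L/R = 43000/13000000000 = 3.30769 μs.
Per-hop propagation t_prop = 16/210000000 = 0.0761905 μs.
Pipeline fill: first packet needs 2·t_tx to clear all hops; remaining 132 packets each add one t_tx.
Total = (2+133-1)·t_tx + 2·t_prop = 134·3.30769 + 2·0.0761905 = 443 μs.

443 μs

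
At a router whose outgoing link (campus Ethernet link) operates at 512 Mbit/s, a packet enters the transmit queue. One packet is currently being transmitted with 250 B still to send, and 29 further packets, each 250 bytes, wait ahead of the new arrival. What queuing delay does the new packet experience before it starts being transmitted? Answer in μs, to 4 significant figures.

117.2 μs

Each queued packet: L/R = 2000/512000000 = 3.90625 μs.
29 queued → 113.281 μs.
Plus remaining 2000 bits of current packet: 3.90625 μs.
Queuing delay = 117.2 μs.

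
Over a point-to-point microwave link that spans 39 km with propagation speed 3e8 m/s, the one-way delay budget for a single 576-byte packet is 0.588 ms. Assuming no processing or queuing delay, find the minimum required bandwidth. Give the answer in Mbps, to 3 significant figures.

10.1 Mbps

L = 4608 bits.
Propagation delay = 39000 / 300000000 = 0.13 ms.
Transmission budget = 0.588 − 0.13 = 0.458 ms.
R ≥ L / t_tx = 4608 bits / 0.000458 s = 10.1 Mbps.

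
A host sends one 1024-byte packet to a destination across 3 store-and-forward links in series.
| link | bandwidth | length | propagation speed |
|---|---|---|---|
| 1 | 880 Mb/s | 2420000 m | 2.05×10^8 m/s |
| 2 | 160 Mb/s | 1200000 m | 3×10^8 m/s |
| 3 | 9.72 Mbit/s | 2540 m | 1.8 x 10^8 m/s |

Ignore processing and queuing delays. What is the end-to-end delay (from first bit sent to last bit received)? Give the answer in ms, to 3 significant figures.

16.7 ms

L = 1024 × 8 = 8192 bits.
Transmission delays (L/R per hop): 0.00930909, 0.0512, 0.842798 ms; sum = 0.903307 ms.
Propagation delays (d/s per hop): 11.8049, 4, 0.0141111 ms; sum = 15.819 ms.
End-to-end = 16.7 ms.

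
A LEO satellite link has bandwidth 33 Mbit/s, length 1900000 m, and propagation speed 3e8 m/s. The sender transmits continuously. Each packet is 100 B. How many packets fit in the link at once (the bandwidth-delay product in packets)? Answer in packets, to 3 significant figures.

Propagation delay = 1900000 / 300000000 = 0.00633333 s.
BDP = R × t_prop = 33000000 × 0.00633333 = 209000 bits.
In packets of 800 bits: 261 packets.

261 packets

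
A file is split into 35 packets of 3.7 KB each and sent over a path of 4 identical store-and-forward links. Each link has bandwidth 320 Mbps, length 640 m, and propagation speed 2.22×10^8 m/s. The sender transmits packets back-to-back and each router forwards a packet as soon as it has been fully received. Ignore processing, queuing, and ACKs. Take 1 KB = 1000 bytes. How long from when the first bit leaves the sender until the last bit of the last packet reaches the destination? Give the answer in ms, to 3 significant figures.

Per-hop transmission t_tx = L/R = 29600/320000000 = 0.0925 ms.
Per-hop propagation t_prop = 640/2.22e+08 = 0.00288288 ms.
Pipeline fill: first packet needs 4·t_tx to clear all hops; remaining 34 packets each add one t_tx.
Total = (4+35-1)·t_tx + 4·t_prop = 38·0.0925 + 4·0.00288288 = 3.53 ms.

3.53 ms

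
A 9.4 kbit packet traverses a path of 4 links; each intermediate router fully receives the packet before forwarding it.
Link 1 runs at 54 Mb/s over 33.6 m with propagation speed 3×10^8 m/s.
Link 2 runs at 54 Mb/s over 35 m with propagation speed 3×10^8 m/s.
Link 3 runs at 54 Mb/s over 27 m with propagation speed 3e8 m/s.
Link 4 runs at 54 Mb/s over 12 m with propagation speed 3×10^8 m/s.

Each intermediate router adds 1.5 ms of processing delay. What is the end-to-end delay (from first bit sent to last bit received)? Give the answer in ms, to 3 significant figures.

L = 9400 bits.
Transmission delay per hop = L/R = 9400/54000000 = 0.174074 ms; 4 hops → 0.696296 ms.
Propagation delays (d/s per hop): 0.000112, 0.000116667, 9e-05, 4e-05 ms; sum = 0.000358667 ms.
Processing at 3 router(s): 3 × 1.5 ms = 4.5 ms.
End-to-end = 5.20 ms.

5.20 ms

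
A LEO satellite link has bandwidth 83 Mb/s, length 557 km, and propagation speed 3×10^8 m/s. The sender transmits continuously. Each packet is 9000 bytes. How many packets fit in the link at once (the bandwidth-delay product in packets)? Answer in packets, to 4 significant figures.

Propagation delay = 557000 / 300000000 = 0.00185667 s.
BDP = R × t_prop = 83000000 × 0.00185667 = 154103 bits.
In packets of 72000 bits: 2.140 packets.

2.140 packets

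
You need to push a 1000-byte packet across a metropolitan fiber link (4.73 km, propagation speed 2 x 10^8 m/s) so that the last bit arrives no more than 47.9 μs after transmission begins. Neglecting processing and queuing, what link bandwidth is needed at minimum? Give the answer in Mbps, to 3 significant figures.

L = 8000 bits.
Propagation delay = 4730 / 200000000 = 23.65 μs.
Transmission budget = 47.9 − 23.65 = 24.25 μs.
R ≥ L / t_tx = 8000 bits / 2.425e-05 s = 330 Mbps.

330 Mbps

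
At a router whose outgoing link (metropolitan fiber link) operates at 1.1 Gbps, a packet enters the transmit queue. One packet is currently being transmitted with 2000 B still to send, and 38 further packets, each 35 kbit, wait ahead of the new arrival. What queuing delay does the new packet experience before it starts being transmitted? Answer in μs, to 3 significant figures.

Each queued packet: L/R = 35000/1100000000 = 31.8182 μs.
38 queued → 1209.09 μs.
Plus remaining 16000 bits of current packet: 14.5455 μs.
Queuing delay = 1220 μs.

1220 μs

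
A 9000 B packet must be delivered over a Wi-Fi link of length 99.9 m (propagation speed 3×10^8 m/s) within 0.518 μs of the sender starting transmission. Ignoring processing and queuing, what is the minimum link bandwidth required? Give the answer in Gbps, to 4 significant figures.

389.2 Gbps

L = 72000 bits.
Propagation delay = 99.9 / 300000000 = 0.333 μs.
Transmission budget = 0.518 − 0.333 = 0.185 μs.
R ≥ L / t_tx = 72000 bits / 1.85e-07 s = 389.2 Gbps.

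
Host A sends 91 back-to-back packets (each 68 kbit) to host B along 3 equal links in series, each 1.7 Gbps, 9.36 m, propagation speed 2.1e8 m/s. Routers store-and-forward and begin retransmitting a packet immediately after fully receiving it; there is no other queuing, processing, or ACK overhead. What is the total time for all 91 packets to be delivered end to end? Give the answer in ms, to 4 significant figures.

Per-hop transmission t_tx = L/R = 68000/1700000000 = 0.04 ms.
Per-hop propagation t_prop = 9.36/210000000 = 4.45714e-05 ms.
Pipeline fill: first packet needs 3·t_tx to clear all hops; remaining 90 packets each add one t_tx.
Total = (3+91-1)·t_tx + 3·t_prop = 93·0.04 + 3·4.45714e-05 = 3.720 ms.

3.720 ms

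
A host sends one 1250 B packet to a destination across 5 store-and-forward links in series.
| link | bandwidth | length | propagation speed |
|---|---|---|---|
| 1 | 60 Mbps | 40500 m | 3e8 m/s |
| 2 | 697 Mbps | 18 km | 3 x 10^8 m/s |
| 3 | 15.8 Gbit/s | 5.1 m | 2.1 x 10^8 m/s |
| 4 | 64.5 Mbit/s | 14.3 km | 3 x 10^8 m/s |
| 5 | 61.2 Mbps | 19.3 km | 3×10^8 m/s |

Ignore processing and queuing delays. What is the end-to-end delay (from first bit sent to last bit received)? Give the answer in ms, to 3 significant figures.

0.807 ms

L = 1250 × 8 = 10000 bits.
Transmission delays (L/R per hop): 0.166667, 0.0143472, 0.000632911, 0.155039, 0.163399 ms; sum = 0.500084 ms.
Propagation delays (d/s per hop): 0.135, 0.06, 2.42857e-05, 0.0476667, 0.0643333 ms; sum = 0.307024 ms.
End-to-end = 0.807 ms.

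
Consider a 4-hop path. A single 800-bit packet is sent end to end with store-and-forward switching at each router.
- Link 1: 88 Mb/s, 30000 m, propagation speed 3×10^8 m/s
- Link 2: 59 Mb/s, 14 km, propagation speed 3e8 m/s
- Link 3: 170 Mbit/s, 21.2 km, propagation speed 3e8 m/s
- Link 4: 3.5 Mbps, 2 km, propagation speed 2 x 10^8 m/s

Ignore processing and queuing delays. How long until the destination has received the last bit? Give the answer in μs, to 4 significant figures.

Transmission delays (L/R per hop): 9.09091, 13.5593, 4.70588, 228.571 μs; sum = 255.928 μs.
Propagation delays (d/s per hop): 100, 46.6667, 70.6667, 10 μs; sum = 227.333 μs.
End-to-end = 483.3 μs.

483.3 μs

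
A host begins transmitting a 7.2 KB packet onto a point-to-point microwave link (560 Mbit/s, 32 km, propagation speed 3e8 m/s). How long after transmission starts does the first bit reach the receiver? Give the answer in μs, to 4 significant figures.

First bit experiences only propagation delay: d/s = 32000/300000000 = 106.7 μs.

106.7 μs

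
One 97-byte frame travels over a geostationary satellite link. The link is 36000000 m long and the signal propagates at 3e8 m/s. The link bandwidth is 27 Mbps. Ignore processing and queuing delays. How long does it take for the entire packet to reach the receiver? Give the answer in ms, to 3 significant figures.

L = 97 × 8 = 776 bits.
Transmission delay = L/R = 776 / 27000000 = 0.0287407 ms.
Propagation delay = d/s = 36000000 m / 300000000 m/s = 120 ms.
Total = 120 ms.

120 ms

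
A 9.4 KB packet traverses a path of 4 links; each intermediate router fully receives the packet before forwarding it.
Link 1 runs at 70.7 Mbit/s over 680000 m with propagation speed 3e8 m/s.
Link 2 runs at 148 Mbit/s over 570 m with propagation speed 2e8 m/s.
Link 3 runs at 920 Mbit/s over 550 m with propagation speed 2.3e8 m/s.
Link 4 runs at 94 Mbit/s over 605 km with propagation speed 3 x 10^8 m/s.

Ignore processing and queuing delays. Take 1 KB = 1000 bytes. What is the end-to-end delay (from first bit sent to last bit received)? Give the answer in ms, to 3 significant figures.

6.74 ms

L = 75200 bits.
Transmission delays (L/R per hop): 1.06365, 0.508108, 0.0817391, 0.8 ms; sum = 2.4535 ms.
Propagation delays (d/s per hop): 2.26667, 0.00285, 0.0023913, 2.01667 ms; sum = 4.28857 ms.
End-to-end = 6.74 ms.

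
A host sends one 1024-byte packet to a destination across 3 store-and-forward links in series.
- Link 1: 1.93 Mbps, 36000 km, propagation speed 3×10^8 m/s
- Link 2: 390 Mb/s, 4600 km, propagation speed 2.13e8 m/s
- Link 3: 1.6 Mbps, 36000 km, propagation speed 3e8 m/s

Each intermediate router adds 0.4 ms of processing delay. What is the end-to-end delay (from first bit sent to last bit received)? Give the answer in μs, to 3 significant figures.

L = 1024 × 8 = 8192 bits.
Transmission delays (L/R per hop): 4244.56, 21.0051, 5120 μs; sum = 9385.56 μs.
Propagation delays (d/s per hop): 120000, 21596.2, 120000 μs; sum = 261596 μs.
Processing at 2 router(s): 2 × 0.4 ms = 800 μs.
End-to-end = 272000 μs.

272000 μs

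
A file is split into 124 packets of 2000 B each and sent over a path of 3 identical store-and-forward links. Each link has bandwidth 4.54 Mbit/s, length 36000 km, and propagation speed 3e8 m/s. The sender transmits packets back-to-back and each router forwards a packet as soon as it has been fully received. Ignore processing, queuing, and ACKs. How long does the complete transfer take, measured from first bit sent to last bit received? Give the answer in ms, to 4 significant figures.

Per-hop transmission t_tx = L/R = 16000/4540000 = 3.52423 ms.
Per-hop propagation t_prop = 36000000/300000000 = 120 ms.
Pipeline fill: first packet needs 3·t_tx to clear all hops; remaining 123 packets each add one t_tx.
Total = (3+124-1)·t_tx + 3·t_prop = 126·3.52423 + 3·120 = 804.1 ms.

804.1 ms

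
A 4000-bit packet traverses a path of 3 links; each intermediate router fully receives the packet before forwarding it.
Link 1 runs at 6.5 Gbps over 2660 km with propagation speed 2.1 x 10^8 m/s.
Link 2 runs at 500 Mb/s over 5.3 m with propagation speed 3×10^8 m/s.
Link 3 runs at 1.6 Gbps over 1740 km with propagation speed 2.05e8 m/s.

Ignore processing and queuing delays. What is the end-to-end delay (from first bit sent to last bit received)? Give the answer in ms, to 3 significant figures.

Transmission delays (L/R per hop): 0.000615385, 0.008, 0.0025 ms; sum = 0.0111154 ms.
Propagation delays (d/s per hop): 12.6667, 1.76667e-05, 8.4878 ms; sum = 21.1545 ms.
End-to-end = 21.2 ms.

21.2 ms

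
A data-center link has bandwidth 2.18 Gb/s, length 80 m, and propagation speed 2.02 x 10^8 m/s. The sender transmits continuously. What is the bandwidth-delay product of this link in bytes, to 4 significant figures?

Propagation delay = 80 / 202000000 = 3.9604e-07 s.
BDP = R × t_prop = 2180000000 × 3.9604e-07 = 863.366 bits.
In bytes: 863.366/8 = 107.9 bytes.

107.9 bytes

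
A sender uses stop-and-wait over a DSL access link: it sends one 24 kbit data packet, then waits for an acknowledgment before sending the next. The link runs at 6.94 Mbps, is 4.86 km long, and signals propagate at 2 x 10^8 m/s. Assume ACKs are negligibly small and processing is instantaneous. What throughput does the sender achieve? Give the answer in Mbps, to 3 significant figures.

6.84 Mbps

t_tx = L/R = 24000/6940000 = 0.00345821 s.
t_prop = 4860/200000000 = 2.43e-05 s; RTT = 4.86e-05 s.
Cycle = t_tx + RTT = 0.00350681 s.
Throughput = L / cycle = 24000 / 0.00350681 = 6.84 Mbps.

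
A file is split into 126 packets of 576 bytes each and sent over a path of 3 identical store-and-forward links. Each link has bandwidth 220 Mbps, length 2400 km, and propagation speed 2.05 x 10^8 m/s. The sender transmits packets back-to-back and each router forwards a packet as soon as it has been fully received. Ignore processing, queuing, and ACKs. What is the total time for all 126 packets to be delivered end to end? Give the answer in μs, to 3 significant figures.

37800 μs

Per-hop transmission t_tx = L/R = 4608/220000000 = 20.9455 μs.
Per-hop propagation t_prop = 2400000/2.05e+08 = 11707.3 μs.
Pipeline fill: first packet needs 3·t_tx to clear all hops; remaining 125 packets each add one t_tx.
Total = (3+126-1)·t_tx + 3·t_prop = 128·20.9455 + 3·11707.3 = 37800 μs.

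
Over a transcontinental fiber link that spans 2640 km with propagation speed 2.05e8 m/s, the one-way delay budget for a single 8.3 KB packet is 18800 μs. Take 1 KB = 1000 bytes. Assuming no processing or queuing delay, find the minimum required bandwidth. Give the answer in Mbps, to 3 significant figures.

L = 66400 bits.
Propagation delay = 2640000 / 2.05e+08 = 12878 μs.
Transmission budget = 18800 − 12878 = 5921.95 μs.
R ≥ L / t_tx = 66400 bits / 0.00592195 s = 11.2 Mbps.

11.2 Mbps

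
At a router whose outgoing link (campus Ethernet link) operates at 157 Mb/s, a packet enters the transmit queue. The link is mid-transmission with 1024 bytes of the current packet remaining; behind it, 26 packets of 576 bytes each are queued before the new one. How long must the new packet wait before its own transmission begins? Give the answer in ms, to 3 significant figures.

0.815 ms

Each queued packet: L/R = 4608/157000000 = 0.0293503 ms.
26 queued → 0.763108 ms.
Plus remaining 8192 bits of current packet: 0.0521783 ms.
Queuing delay = 0.815 ms.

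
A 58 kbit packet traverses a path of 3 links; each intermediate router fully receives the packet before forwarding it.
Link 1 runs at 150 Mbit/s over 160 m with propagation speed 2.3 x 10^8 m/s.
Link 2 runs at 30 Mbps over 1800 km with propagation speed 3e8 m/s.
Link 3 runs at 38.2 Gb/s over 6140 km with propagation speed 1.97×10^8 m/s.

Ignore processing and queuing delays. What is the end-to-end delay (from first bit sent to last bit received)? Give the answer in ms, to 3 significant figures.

39.5 ms

L = 58000 bits.
Transmission delays (L/R per hop): 0.386667, 1.93333, 0.00151832 ms; sum = 2.32152 ms.
Propagation delays (d/s per hop): 0.000695652, 6, 31.1675 ms; sum = 37.1682 ms.
End-to-end = 39.5 ms.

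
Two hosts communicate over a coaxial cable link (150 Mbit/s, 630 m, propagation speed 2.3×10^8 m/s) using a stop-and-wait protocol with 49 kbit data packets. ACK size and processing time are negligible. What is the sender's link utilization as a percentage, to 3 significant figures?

98.4 %

t_tx = L/R = 49000/150000000 = 0.000326667 s.
t_prop = 630/2.3e+08 = 2.73913e-06 s; RTT = 5.47826e-06 s.
Cycle = t_tx + RTT = 0.000332145 s.
Utilization = t_tx / cycle = 0.000326667/0.000332145 = 98.4 %.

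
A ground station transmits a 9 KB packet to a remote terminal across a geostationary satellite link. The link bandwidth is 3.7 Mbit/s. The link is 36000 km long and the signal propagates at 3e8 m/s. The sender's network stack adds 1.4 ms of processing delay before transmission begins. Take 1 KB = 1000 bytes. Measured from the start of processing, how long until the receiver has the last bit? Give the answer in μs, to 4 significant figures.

140900 μs

L = 72000 bits.
Transmission delay = L/R = 72000 / 3700000 = 19459.5 μs.
Propagation delay = d/s = 36000000 m / 300000000 m/s = 120000 μs.
Plus processing delay 1.4 ms = 1400 μs.
Total = 140900 μs.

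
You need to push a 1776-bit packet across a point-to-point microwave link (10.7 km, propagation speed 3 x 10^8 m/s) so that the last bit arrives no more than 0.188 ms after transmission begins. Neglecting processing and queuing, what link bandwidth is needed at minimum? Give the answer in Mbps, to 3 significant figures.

11.7 Mbps

Propagation delay = 10700 / 300000000 = 0.0356667 ms.
Transmission budget = 0.188 − 0.0356667 = 0.152333 ms.
R ≥ L / t_tx = 1776 bits / 0.000152333 s = 11.7 Mbps.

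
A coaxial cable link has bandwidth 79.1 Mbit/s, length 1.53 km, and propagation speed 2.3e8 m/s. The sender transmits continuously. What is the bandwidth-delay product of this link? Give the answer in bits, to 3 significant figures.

Propagation delay = 1530 / 2.3e+08 = 6.65217e-06 s.
BDP = R × t_prop = 79100000 × 6.65217e-06 = 526.187 bits.

526 bits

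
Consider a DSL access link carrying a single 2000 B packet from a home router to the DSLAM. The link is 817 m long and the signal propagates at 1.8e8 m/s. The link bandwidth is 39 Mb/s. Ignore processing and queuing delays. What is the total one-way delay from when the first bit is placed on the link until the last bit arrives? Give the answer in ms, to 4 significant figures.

0.4148 ms

L = 2000 × 8 = 16000 bits.
Transmission delay = L/R = 16000 / 39000000 = 0.410256 ms.
Propagation delay = d/s = 817 m / 180000000 m/s = 0.00453889 ms.
Total = 0.4148 ms.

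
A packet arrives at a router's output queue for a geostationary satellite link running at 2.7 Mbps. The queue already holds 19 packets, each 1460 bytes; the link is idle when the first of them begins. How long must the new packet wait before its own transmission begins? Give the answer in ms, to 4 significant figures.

82.19 ms

Each queued packet: L/R = 11680/2700000 = 4.32593 ms.
19 queued → 82.1926 ms.
Queuing delay = 82.19 ms.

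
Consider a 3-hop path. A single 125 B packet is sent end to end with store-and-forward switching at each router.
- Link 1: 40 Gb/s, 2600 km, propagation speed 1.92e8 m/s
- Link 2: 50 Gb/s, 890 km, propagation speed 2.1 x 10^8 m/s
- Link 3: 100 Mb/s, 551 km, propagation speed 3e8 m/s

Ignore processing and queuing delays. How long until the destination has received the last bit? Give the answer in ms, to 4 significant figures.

19.63 ms

L = 125 × 8 = 1000 bits.
Transmission delays (L/R per hop): 2.5e-05, 2e-05, 0.01 ms; sum = 0.010045 ms.
Propagation delays (d/s per hop): 13.5417, 4.2381, 1.83667 ms; sum = 19.6164 ms.
End-to-end = 19.63 ms.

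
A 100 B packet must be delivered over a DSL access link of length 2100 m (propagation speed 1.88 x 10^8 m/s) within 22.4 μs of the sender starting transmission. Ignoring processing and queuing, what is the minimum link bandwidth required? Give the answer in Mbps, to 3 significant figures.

71.2 Mbps

L = 800 bits.
Propagation delay = 2100 / 188000000 = 11.1702 μs.
Transmission budget = 22.4 − 11.1702 = 11.2298 μs.
R ≥ L / t_tx = 800 bits / 1.12298e-05 s = 71.2 Mbps.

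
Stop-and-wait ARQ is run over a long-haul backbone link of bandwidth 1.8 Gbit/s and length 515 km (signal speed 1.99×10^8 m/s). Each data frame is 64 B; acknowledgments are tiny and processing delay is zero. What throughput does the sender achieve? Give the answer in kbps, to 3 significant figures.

98.9 kbps

t_tx = L/R = 512/1800000000 = 2.84444e-07 s.
t_prop = 515000/199000000 = 0.00258794 s; RTT = 0.00517588 s.
Cycle = t_tx + RTT = 0.00517616 s.
Throughput = L / cycle = 512 / 0.00517616 = 98.9 kbps.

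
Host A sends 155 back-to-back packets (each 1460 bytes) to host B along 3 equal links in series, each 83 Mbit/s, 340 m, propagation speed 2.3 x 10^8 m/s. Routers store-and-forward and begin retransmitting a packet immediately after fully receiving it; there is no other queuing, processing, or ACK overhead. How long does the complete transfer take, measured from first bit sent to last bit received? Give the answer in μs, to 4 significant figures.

22100 μs

Per-hop transmission t_tx = L/R = 11680/83000000 = 140.723 μs.
Per-hop propagation t_prop = 340/2.3e+08 = 1.47826 μs.
Pipeline fill: first packet needs 3·t_tx to clear all hops; remaining 154 packets each add one t_tx.
Total = (3+155-1)·t_tx + 3·t_prop = 157·140.723 + 3·1.47826 = 22100 μs.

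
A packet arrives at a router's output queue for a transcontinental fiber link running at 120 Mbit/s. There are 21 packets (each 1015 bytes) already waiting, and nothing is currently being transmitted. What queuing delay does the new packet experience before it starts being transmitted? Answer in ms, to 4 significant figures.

1.421 ms

Each queued packet: L/R = 8120/120000000 = 0.0676667 ms.
21 queued → 1.421 ms.
Queuing delay = 1.421 ms.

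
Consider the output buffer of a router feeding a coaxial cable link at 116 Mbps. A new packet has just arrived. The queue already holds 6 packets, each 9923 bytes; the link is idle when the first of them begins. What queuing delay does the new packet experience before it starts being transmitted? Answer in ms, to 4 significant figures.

Each queued packet: L/R = 79384/116000000 = 0.684345 ms.
6 queued → 4.10607 ms.
Queuing delay = 4.106 ms.

4.106 ms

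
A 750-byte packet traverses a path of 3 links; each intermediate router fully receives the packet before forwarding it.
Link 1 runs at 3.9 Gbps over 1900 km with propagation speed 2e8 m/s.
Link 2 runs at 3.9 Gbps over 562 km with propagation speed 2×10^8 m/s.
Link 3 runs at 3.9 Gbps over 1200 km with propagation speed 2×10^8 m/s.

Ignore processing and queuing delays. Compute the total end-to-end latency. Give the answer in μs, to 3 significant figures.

18300 μs

L = 750 × 8 = 6000 bits.
Transmission delay per hop = L/R = 6000/3900000000 = 1.53846 μs; 3 hops → 4.61538 μs.
Propagation delays (d/s per hop): 9500, 2810, 6000 μs; sum = 18310 μs.
End-to-end = 18300 μs.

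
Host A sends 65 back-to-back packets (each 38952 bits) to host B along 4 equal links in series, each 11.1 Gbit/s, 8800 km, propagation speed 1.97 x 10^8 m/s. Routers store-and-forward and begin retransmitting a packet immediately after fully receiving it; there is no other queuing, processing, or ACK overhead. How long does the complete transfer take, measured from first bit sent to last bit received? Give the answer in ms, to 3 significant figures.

179 ms

Per-hop transmission t_tx = L/R = 38952/11100000000 = 0.00350919 ms.
Per-hop propagation t_prop = 8800000/197000000 = 44.6701 ms.
Pipeline fill: first packet needs 4·t_tx to clear all hops; remaining 64 packets each add one t_tx.
Total = (4+65-1)·t_tx + 4·t_prop = 68·0.00350919 + 4·44.6701 = 179 ms.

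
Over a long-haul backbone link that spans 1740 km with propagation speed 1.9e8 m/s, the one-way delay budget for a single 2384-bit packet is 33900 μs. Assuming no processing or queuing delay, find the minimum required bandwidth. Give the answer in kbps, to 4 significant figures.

Propagation delay = 1740000 / 190000000 = 9157.89 μs.
Transmission budget = 33900 − 9157.89 = 24742.1 μs.
R ≥ L / t_tx = 2384 bits / 0.0247421 s = 96.35 kbps.

96.35 kbps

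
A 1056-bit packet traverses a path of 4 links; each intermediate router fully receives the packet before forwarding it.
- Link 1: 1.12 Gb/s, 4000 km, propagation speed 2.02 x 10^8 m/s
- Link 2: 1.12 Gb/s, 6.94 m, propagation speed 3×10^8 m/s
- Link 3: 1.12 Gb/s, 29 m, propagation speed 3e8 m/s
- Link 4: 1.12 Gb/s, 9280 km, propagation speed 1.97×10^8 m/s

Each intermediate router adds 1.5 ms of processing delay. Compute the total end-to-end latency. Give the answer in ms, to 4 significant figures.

71.41 ms

Transmission delay per hop = L/R = 1056/1120000000 = 0.000942857 ms; 4 hops → 0.00377143 ms.
Propagation delays (d/s per hop): 19.802, 2.31333e-05, 9.66667e-05, 47.1066 ms; sum = 66.9087 ms.
Processing at 3 router(s): 3 × 1.5 ms = 4.5 ms.
End-to-end = 71.41 ms.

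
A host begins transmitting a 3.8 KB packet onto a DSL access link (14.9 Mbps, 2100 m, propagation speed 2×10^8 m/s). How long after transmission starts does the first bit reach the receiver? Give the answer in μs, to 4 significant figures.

10.50 μs

First bit experiences only propagation delay: d/s = 2100/200000000 = 10.50 μs.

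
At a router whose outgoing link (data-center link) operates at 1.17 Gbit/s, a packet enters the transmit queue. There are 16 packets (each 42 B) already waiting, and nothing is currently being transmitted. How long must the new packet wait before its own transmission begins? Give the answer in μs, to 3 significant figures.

Each queued packet: L/R = 336/1170000000 = 0.287179 μs.
16 queued → 4.59487 μs.
Queuing delay = 4.59 μs.

4.59 μs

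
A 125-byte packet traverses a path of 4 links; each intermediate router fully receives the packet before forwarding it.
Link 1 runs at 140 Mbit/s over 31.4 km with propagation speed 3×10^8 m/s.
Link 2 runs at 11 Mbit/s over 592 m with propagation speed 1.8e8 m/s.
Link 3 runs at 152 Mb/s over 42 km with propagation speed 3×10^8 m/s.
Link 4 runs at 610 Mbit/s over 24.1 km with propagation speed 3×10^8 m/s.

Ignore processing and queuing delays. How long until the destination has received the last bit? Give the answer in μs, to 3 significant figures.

L = 125 × 8 = 1000 bits.
Transmission delays (L/R per hop): 7.14286, 90.9091, 6.57895, 1.63934 μs; sum = 106.27 μs.
Propagation delays (d/s per hop): 104.667, 3.28889, 140, 80.3333 μs; sum = 328.289 μs.
End-to-end = 435 μs.

435 μs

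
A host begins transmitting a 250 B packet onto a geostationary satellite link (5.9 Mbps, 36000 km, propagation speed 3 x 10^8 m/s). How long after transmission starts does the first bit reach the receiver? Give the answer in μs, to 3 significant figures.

120000 μs

First bit experiences only propagation delay: d/s = 36000000/300000000 = 120000 μs.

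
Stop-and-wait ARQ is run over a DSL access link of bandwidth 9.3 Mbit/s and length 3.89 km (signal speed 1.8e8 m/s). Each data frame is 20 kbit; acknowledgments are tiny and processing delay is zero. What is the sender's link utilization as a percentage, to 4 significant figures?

t_tx = L/R = 20000/9300000 = 0.00215054 s.
t_prop = 3890/180000000 = 2.16111e-05 s; RTT = 4.32222e-05 s.
Cycle = t_tx + RTT = 0.00219376 s.
Utilization = t_tx / cycle = 0.00215054/0.00219376 = 98.03 %.

98.03 %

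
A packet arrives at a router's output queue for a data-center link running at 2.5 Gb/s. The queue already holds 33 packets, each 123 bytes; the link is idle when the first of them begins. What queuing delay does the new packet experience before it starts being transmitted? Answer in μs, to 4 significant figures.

12.99 μs

Each queued packet: L/R = 984/2500000000 = 0.3936 μs.
33 queued → 12.9888 μs.
Queuing delay = 12.99 μs.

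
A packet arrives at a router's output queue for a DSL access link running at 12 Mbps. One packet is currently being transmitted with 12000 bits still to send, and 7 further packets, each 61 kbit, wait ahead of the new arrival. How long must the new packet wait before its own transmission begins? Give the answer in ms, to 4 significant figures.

36.58 ms

Each queued packet: L/R = 61000/12000000 = 5.08333 ms.
7 queued → 35.5833 ms.
Plus remaining 12000 bits of current packet: 1 ms.
Queuing delay = 36.58 ms.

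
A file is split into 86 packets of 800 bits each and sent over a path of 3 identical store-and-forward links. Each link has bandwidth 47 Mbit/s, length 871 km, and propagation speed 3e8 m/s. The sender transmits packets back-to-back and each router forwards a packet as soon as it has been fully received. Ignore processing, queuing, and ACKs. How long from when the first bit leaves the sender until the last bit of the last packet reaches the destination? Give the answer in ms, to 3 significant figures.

Per-hop transmission t_tx = L/R = 800/47000000 = 0.0170213 ms.
Per-hop propagation t_prop = 871000/300000000 = 2.90333 ms.
Pipeline fill: first packet needs 3·t_tx to clear all hops; remaining 85 packets each add one t_tx.
Total = (3+86-1)·t_tx + 3·t_prop = 88·0.0170213 + 3·2.90333 = 10.2 ms.

10.2 ms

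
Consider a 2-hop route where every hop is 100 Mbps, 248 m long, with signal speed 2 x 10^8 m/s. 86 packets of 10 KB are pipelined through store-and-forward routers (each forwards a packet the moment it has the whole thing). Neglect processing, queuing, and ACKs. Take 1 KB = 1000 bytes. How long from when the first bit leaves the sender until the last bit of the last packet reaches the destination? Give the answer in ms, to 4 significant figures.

69.60 ms

Per-hop transmission t_tx = L/R = 80000/100000000 = 0.8 ms.
Per-hop propagation t_prop = 248/200000000 = 0.00124 ms.
Pipeline fill: first packet needs 2·t_tx to clear all hops; remaining 85 packets each add one t_tx.
Total = (2+86-1)·t_tx + 2·t_prop = 87·0.8 + 2·0.00124 = 69.60 ms.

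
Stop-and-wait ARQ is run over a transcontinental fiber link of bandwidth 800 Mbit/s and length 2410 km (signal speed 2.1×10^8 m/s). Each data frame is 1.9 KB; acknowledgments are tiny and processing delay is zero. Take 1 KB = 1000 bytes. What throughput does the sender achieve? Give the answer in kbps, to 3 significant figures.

t_tx = L/R = 15200/800000000 = 1.9e-05 s.
t_prop = 2410000/210000000 = 0.0114762 s; RTT = 0.0229524 s.
Cycle = t_tx + RTT = 0.0229714 s.
Throughput = L / cycle = 15200 / 0.0229714 = 662 kbps.

662 kbps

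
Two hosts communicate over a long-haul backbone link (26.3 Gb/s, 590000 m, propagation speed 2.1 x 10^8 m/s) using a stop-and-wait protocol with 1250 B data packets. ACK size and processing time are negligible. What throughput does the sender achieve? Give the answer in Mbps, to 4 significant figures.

t_tx = L/R = 10000/26300000000 = 3.80228e-07 s.
t_prop = 590000/210000000 = 0.00280952 s; RTT = 0.00561905 s.
Cycle = t_tx + RTT = 0.00561943 s.
Throughput = L / cycle = 10000 / 0.00561943 = 1.780 Mbps.

1.780 Mbps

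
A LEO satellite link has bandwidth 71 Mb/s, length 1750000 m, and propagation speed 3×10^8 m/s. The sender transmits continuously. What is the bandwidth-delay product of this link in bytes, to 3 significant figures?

Propagation delay = 1750000 / 300000000 = 0.00583333 s.
BDP = R × t_prop = 71000000 × 0.00583333 = 414167 bits.
In bytes: 414167/8 = 51800 bytes.

51800 bytes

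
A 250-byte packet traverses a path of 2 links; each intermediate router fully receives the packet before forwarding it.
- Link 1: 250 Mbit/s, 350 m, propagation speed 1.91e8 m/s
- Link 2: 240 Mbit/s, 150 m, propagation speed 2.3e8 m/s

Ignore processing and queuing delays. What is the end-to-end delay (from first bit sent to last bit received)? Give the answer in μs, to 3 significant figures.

18.8 μs

L = 250 × 8 = 2000 bits.
Transmission delays (L/R per hop): 8, 8.33333 μs; sum = 16.3333 μs.
Propagation delays (d/s per hop): 1.83246, 0.652174 μs; sum = 2.48463 μs.
End-to-end = 18.8 μs.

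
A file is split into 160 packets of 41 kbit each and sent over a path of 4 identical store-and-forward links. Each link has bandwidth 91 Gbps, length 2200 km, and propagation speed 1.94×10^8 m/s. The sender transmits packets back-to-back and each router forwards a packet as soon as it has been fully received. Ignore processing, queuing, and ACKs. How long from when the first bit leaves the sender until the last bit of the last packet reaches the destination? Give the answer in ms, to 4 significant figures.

45.43 ms

Per-hop transmission t_tx = L/R = 41000/91000000000 = 0.000450549 ms.
Per-hop propagation t_prop = 2200000/194000000 = 11.3402 ms.
Pipeline fill: first packet needs 4·t_tx to clear all hops; remaining 159 packets each add one t_tx.
Total = (4+160-1)·t_tx + 4·t_prop = 163·0.000450549 + 4·11.3402 = 45.43 ms.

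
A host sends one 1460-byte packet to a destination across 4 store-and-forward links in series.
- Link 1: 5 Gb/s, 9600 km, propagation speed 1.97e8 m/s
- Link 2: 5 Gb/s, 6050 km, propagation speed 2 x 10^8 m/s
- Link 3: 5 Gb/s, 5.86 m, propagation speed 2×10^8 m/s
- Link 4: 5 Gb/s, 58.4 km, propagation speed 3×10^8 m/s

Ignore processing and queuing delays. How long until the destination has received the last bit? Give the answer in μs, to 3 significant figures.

79200 μs

L = 1460 × 8 = 11680 bits.
Transmission delay per hop = L/R = 11680/5000000000 = 2.336 μs; 4 hops → 9.344 μs.
Propagation delays (d/s per hop): 48731, 30250, 0.0293, 194.667 μs; sum = 79175.7 μs.
End-to-end = 79200 μs.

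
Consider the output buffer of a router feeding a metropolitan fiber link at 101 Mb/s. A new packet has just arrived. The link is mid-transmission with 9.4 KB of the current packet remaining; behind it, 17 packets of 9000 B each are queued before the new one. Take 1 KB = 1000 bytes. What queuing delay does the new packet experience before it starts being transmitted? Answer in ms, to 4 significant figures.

12.86 ms

Each queued packet: L/R = 72000/101000000 = 0.712871 ms.
17 queued → 12.1188 ms.
Plus remaining 75200 bits of current packet: 0.744554 ms.
Queuing delay = 12.86 ms.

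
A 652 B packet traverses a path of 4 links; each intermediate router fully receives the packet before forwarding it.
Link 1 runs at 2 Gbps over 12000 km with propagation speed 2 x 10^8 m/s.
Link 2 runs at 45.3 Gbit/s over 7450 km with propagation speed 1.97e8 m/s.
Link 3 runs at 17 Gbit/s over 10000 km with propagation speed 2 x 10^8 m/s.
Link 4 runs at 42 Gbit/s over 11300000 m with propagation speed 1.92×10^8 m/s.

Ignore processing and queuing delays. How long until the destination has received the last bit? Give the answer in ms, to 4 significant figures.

L = 652 × 8 = 5216 bits.
Transmission delays (L/R per hop): 0.002608, 0.000115143, 0.000306824, 0.00012419 ms; sum = 0.00315416 ms.
Propagation delays (d/s per hop): 60, 37.8173, 50, 58.8542 ms; sum = 206.671 ms.
End-to-end = 206.7 ms.

206.7 ms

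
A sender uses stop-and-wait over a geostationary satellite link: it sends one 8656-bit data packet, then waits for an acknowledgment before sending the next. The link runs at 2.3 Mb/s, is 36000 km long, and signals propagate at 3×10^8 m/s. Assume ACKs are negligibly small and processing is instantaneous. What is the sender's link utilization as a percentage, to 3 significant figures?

t_tx = L/R = 8656/2300000 = 0.00376348 s.
t_prop = 36000000/300000000 = 0.12 s; RTT = 0.24 s.
Cycle = t_tx + RTT = 0.243763 s.
Utilization = t_tx / cycle = 0.00376348/0.243763 = 1.54 %.

1.54 %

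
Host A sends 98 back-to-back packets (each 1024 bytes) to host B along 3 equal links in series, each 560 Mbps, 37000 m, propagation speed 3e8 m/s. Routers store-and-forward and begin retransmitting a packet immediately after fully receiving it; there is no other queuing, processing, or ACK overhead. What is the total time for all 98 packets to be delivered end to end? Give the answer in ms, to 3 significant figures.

1.83 ms

Per-hop transmission t_tx = L/R = 8192/560000000 = 0.0146286 ms.
Per-hop propagation t_prop = 37000/300000000 = 0.123333 ms.
Pipeline fill: first packet needs 3·t_tx to clear all hops; remaining 97 packets each add one t_tx.
Total = (3+98-1)·t_tx + 3·t_prop = 100·0.0146286 + 3·0.123333 = 1.83 ms.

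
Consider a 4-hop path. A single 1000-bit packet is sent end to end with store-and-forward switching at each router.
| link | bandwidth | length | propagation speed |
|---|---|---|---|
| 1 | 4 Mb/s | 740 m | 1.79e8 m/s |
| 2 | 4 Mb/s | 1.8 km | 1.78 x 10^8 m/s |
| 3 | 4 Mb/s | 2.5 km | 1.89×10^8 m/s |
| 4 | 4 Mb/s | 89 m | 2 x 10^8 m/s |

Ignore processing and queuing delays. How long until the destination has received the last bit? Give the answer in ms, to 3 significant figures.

Transmission delay per hop = L/R = 1000/4000000 = 0.25 ms; 4 hops → 1 ms.
Propagation delays (d/s per hop): 0.00413408, 0.0101124, 0.0132275, 0.000445 ms; sum = 0.027919 ms.
End-to-end = 1.03 ms.

1.03 ms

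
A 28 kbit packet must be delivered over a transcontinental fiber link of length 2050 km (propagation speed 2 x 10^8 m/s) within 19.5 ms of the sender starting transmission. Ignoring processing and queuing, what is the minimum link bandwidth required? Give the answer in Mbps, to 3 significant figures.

Propagation delay = 2050000 / 200000000 = 10.25 ms.
Transmission budget = 19.5 − 10.25 = 9.25 ms.
R ≥ L / t_tx = 28000 bits / 0.00925 s = 3.03 Mbps.

3.03 Mbps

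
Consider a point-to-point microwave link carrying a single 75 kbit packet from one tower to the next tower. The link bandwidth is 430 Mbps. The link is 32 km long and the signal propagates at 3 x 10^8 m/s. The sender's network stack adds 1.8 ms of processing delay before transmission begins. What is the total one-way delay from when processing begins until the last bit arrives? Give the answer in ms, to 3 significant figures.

2.08 ms

L = 75000 bits.
Transmission delay = L/R = 75000 / 430000000 = 0.174419 ms.
Propagation delay = d/s = 32000 m / 300000000 m/s = 0.106667 ms.
Plus processing delay 1.8 ms = 1.8 ms.
Total = 2.08 ms.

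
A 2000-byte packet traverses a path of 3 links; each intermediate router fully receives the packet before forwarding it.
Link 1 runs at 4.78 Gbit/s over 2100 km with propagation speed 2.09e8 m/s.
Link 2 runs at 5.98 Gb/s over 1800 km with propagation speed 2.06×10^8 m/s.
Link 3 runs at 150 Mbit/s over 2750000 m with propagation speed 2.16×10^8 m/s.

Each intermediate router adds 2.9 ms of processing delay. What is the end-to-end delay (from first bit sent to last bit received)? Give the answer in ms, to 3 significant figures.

L = 2000 × 8 = 16000 bits.
Transmission delays (L/R per hop): 0.00334728, 0.00267559, 0.106667 ms; sum = 0.11269 ms.
Propagation delays (d/s per hop): 10.0478, 8.73786, 12.7315 ms; sum = 31.5172 ms.
Processing at 2 router(s): 2 × 2.9 ms = 5.8 ms.
End-to-end = 37.4 ms.

37.4 ms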